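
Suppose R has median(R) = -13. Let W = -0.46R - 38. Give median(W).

A linear map preserves order up to sign, so median(W) = a·median(R) + b = (-0.46)·(-13) + (-38) = -32.02.

median(W) = -32.02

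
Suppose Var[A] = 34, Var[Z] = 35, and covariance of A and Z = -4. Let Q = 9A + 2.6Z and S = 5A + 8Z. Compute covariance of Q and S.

By bilinearity, covariance of Q and S = ac·Var[A] + bd·Var[Z] + (ad+bc)·covariance of A and Z, with a=9, b=2.6, c=5, d=8.
ac·Var[A] = 9·5·34 = 1530
bd·Var[Z] = 2.6·8·35 = 728
(ad+bc)·covariance of A and Z = (85)·(-4) = -340
covariance of Q and S = 1530 + 728 + (-340) = 1918.

covariance of Q and S = 1918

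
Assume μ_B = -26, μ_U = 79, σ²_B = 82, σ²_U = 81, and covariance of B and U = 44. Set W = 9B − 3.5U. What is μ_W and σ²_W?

μ_W = 9·μ_B + (-3.5)·μ_U = 9·(-26) + (-3.5)·79 = -510.5.
σ²_W = a²·σ²_B + b²·σ²_U + 2ab·covariance of B and U with a = 9, b = -3.5.
= 9²·82 + (-3.5)²·81 + 2·9·(-3.5)·44
= 6642 + 992.25 + (-2772) = 4862.25.

μ_W = -510.5, σ²_W = 4862.25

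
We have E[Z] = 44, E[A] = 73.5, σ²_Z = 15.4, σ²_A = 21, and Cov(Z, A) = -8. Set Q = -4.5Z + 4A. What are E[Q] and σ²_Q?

E[Q] = 96, σ²_Q = 935.85

E[Q] = (-4.5)·E[Z] + 4·E[A] = (-4.5)·44 + 4·73.5 = 96.
σ²_Q = a²·σ²_Z + b²·σ²_A + 2ab·Cov(Z, A) with a = -4.5, b = 4.
= (-4.5)²·15.4 + 4²·21 + 2·(-4.5)·4·(-8)
= 311.85 + 336 + 288 = 935.85.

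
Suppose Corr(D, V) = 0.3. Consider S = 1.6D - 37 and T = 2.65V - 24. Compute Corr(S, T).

Linear rescalings preserve correlation up to sign; here the slopes 1.6 and 2.65 have the same sign, so Corr(S, T) = Corr(D, V) = 0.3.

Corr(S, T) = 0.3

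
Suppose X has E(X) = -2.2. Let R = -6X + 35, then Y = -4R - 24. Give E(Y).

E(R) = (-6)·(-2.2) + 35 = 48.2.
E(Y) = (-4)·48.2 + (-24) = -216.8.

E(Y) = -216.8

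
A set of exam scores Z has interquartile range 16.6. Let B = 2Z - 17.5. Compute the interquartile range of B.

IQR(B) = 33.2

Under B = aZ + b, IQR(B) = |a|·IQR(Z) = |2|·16.6 = 33.2 (shifts cancel; spread scales by |a|).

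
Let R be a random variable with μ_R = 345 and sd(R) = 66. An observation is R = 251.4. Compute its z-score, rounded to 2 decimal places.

z = (R − μ_R) / sd(R) = (251.4 − 345) / 66 ≈ -1.42.

z = -1.42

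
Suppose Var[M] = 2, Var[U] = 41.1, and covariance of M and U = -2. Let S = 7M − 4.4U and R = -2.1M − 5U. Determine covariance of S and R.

covariance of S and R = 926.32

By bilinearity, covariance of S and R = ac·Var[M] + bd·Var[U] + (ad+bc)·covariance of M and U, with a=7, b=-4.4, c=-2.1, d=-5.
ac·Var[M] = 7·(-2.1)·2 = -29.4
bd·Var[U] = (-4.4)·(-5)·41.1 = 904.2
(ad+bc)·covariance of M and U = (-25.76)·(-2) = 51.52
covariance of S and R = -29.4 + 904.2 + 51.52 = 926.32.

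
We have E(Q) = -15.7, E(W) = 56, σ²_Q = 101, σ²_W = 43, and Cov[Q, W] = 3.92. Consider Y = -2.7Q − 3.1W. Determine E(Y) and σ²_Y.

E(Y) = -131.21, σ²_Y = 1215.1408

E(Y) = (-2.7)·E(Q) + (-3.1)·E(W) = (-2.7)·(-15.7) + (-3.1)·56 = -131.21.
σ²_Y = a²·σ²_Q + b²·σ²_W + 2ab·Cov[Q, W] with a = -2.7, b = -3.1.
= (-2.7)²·101 + (-3.1)²·43 + 2·(-2.7)·(-3.1)·3.92
= 736.29 + 413.23 + 65.6208 = 1215.1408.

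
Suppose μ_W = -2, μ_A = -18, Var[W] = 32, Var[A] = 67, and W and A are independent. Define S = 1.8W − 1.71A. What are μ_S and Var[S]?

μ_S = 1.8·μ_W + (-1.71)·μ_A = 1.8·(-2) + (-1.71)·(-18) = 27.18.
Var[S] = a²·Var[W] + b²·Var[A] + 2ab·Cov(W, A) with a = 1.8, b = -1.71.
Independence gives Cov(W, A) = 0.
= 1.8²·32 + (-1.71)²·67 + 2·1.8·(-1.71)·0
= 103.68 + 195.9147 + 0 = 299.5947.

μ_S = 27.18, Var[S] = 299.5947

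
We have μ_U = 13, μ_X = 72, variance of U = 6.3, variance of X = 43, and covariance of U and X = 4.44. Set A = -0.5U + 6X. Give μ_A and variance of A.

μ_A = 425.5, variance of A = 1522.935

μ_A = (-0.5)·μ_U + 6·μ_X = (-0.5)·13 + 6·72 = 425.5.
variance of A = a²·variance of U + b²·variance of X + 2ab·covariance of U and X with a = -0.5, b = 6.
= (-0.5)²·6.3 + 6²·43 + 2·(-0.5)·6·4.44
= 1.575 + 1548 + (-26.64) = 1522.935.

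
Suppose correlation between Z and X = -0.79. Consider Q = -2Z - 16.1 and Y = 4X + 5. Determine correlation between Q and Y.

correlation between Q and Y = 0.79

Linear rescalings preserve |correlation|; the slopes -2 and 4 have opposite signs, so the correlation flips sign: correlation between Q and Y = −correlation between Z and X = 0.79.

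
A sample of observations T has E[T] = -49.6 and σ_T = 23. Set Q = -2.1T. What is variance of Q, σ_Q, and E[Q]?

variance of Q = 2332.89, σ_Q = 48.3, E[Q] = 104.16

Q = -2.1T is linear with a = -2.1, b = 0.
variance of T = 23² = 529.
variance of Q = a²·variance of T = (-2.1)²·529 = 2332.89.
σ_Q = |a|·σ_T = |-2.1|·23 = 48.3.
E[Q] = a·E[T] + b = (-2.1)·(-49.6) = 104.16.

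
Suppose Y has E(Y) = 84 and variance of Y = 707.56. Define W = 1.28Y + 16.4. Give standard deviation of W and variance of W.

W = 1.28Y + 16.4 is linear with a = 1.28, b = 16.4.
standard deviation of Y = √707.56 = 26.6.
standard deviation of W = |a|·standard deviation of Y = |1.28|·26.6 = 34.048.
variance of W = a²·variance of Y = 1.28²·707.56 = 1159.266304 (the additive constant 16.4 does not affect variance).

standard deviation of W = 34.048, variance of W = 1159.266304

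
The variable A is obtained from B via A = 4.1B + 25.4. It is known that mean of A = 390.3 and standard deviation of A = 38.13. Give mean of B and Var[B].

From A = 4.1B + 25.4: mean of A = a·mean of B + b, so mean of B = (mean of A − b)/a = (390.3 − 25.4)/4.1 = 89.
Var[A] = 38.13² = 1453.8969.
Var[A] = a²·Var[B], so Var[B] = 1453.8969/4.1² = 86.49.

mean of B = 89, Var[B] = 86.49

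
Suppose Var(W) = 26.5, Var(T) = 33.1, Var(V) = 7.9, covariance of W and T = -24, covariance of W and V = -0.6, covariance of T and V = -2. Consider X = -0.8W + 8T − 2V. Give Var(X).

Var(X) = a²·Var(W) + b²·Var(T) + c²·Var(V) + 2ab·covariance of W and T + 2ac·covariance of W and V + 2bc·covariance of T and V, with a = -0.8, b = 8, c = -2.
= 16.96 + 2118.4 + 31.6 + 307.2 + (-1.92) + 64
= 2536.24.

Var(X) = 2536.24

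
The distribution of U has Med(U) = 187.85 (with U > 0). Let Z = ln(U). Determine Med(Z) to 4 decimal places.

ln(U) is monotone on this domain, so Med(Z) = ln(187.85) ≈ 5.2356.

Med(Z) = 5.2356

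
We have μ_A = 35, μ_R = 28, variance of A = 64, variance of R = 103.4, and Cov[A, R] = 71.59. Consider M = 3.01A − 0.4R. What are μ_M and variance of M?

μ_M = 3.01·μ_A + (-0.4)·μ_R = 3.01·35 + (-0.4)·28 = 94.15.
variance of M = a²·variance of A + b²·variance of R + 2ab·Cov[A, R] with a = 3.01, b = -0.4.
= 3.01²·64 + (-0.4)²·103.4 + 2·3.01·(-0.4)·71.59
= 579.8464 + 16.544 + (-172.38872) = 424.00168.

μ_M = 94.15, variance of M = 424.00168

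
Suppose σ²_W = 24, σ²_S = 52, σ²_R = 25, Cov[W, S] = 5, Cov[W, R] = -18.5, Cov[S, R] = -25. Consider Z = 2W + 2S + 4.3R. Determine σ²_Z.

σ²_Z = 58.05

σ²_Z = a²·σ²_W + b²·σ²_S + c²·σ²_R + 2ab·Cov[W, S] + 2ac·Cov[W, R] + 2bc·Cov[S, R], with a = 2, b = 2, c = 4.3.
= 96 + 208 + 462.25 + 40 + (-318.2) + (-430)
= 58.05.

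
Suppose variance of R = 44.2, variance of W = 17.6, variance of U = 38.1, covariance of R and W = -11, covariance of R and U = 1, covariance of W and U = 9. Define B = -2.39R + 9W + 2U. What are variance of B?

variance of B = 2618.13482

variance of B = a²·variance of R + b²·variance of W + c²·variance of U + 2ab·covariance of R and W + 2ac·covariance of R and U + 2bc·covariance of W and U, with a = -2.39, b = 9, c = 2.
= 252.47482 + 1425.6 + 152.4 + 473.22 + (-9.56) + 324
= 2618.13482.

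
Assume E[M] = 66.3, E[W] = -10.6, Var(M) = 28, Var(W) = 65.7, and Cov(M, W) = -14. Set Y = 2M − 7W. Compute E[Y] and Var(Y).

E[Y] = 2·E[M] + (-7)·E[W] = 2·66.3 + (-7)·(-10.6) = 206.8.
Var(Y) = a²·Var(M) + b²·Var(W) + 2ab·Cov(M, W) with a = 2, b = -7.
= 2²·28 + (-7)²·65.7 + 2·2·(-7)·(-14)
= 112 + 3219.3 + 392 = 3723.3.

E[Y] = 206.8, Var(Y) = 3723.3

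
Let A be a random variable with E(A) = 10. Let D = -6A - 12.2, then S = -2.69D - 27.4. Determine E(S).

E(D) = (-6)·10 + (-12.2) = -72.2.
E(S) = (-2.69)·(-72.2) + (-27.4) = 166.818.

E(S) = 166.818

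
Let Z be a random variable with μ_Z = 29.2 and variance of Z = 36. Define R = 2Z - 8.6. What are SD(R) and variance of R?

R = 2Z - 8.6 is linear with a = 2, b = -8.6.
SD(Z) = √36 = 6.
SD(R) = |a|·SD(Z) = |2|·6 = 12.
variance of R = a²·variance of Z = 2²·36 = 144 (the additive constant -8.6 does not affect variance).

SD(R) = 12, variance of R = 144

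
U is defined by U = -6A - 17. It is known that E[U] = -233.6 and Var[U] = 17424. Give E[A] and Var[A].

E[A] = 36.1, Var[A] = 484

From U = -6A - 17: E[U] = a·E[A] + b, so E[A] = (E[U] − b)/a = (-233.6 − (-17))/(-6) = 36.1.
Var[U] = a²·Var[A], so Var[A] = 17424/(-6)² = 484.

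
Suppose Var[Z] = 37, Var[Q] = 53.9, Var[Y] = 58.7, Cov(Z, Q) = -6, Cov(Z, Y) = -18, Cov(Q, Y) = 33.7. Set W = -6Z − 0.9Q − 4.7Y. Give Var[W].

Var[W] = a²·Var[Z] + b²·Var[Q] + c²·Var[Y] + 2ab·Cov(Z, Q) + 2ac·Cov(Z, Y) + 2bc·Cov(Q, Y), with a = -6, b = -0.9, c = -4.7.
= 1332 + 43.659 + 1296.683 + (-64.8) + (-1015.2) + 285.102
= 1877.444.

Var[W] = 1877.444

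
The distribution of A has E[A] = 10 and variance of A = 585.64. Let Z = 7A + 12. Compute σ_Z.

σ_Z = 169.4

Z = 7A + 12 is linear with a = 7, b = 12.
σ_A = √585.64 = 24.2.
σ_Z = |a|·σ_A = |7|·24.2 = 169.4.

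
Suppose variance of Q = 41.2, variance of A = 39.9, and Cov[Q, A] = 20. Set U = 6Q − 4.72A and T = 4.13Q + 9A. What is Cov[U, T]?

Cov[U, T] = 16.112

By bilinearity, Cov[U, T] = ac·variance of Q + bd·variance of A + (ad+bc)·Cov[Q, A], with a=6, b=-4.72, c=4.13, d=9.
ac·variance of Q = 6·4.13·41.2 = 1020.936
bd·variance of A = (-4.72)·9·39.9 = -1694.952
(ad+bc)·Cov[Q, A] = (34.5064)·20 = 690.128
Cov[U, T] = 1020.936 + (-1694.952) + 690.128 = 16.112.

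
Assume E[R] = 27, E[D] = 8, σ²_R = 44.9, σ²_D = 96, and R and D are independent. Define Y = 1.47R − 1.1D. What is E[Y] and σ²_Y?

E[Y] = 30.89, σ²_Y = 213.18441

E[Y] = 1.47·E[R] + (-1.1)·E[D] = 1.47·27 + (-1.1)·8 = 30.89.
σ²_Y = a²·σ²_R + b²·σ²_D + 2ab·Cov[R, D] with a = 1.47, b = -1.1.
Independence gives Cov[R, D] = 0.
= 1.47²·44.9 + (-1.1)²·96 + 2·1.47·(-1.1)·0
= 97.02441 + 116.16 + 0 = 213.18441.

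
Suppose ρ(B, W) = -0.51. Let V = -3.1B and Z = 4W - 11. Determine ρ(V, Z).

ρ(V, Z) = 0.51

Linear rescalings preserve |correlation|; the slopes -3.1 and 4 have opposite signs, so the correlation flips sign: ρ(V, Z) = −ρ(B, W) = 0.51.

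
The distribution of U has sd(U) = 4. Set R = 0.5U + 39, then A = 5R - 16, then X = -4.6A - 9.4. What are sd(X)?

sd(X) = 46

sd(R) = |0.5|·4 = 2.
sd(A) = |5|·2 = 10.
sd(X) = |-4.6|·10 = 46.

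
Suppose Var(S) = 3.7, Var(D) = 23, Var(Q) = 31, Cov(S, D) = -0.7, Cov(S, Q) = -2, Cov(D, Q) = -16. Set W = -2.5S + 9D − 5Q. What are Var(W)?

Var(W) = 4082.625

Var(W) = a²·Var(S) + b²·Var(D) + c²·Var(Q) + 2ab·Cov(S, D) + 2ac·Cov(S, Q) + 2bc·Cov(D, Q), with a = -2.5, b = 9, c = -5.
= 23.125 + 1863 + 775 + 31.5 + (-50) + 1440
= 4082.625.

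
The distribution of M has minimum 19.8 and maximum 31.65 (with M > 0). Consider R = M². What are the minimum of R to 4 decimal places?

min(R) = 392.04

M² is increasing on this domain, so min(R) comes from min(M) = 19.8: min(R) = square(19.8) = 392.04.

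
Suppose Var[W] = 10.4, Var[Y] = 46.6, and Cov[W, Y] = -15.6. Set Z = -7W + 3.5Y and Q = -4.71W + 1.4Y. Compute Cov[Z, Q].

Cov[Z, Q] = 981.274

By bilinearity, Cov[Z, Q] = ac·Var[W] + bd·Var[Y] + (ad+bc)·Cov[W, Y], with a=-7, b=3.5, c=-4.71, d=1.4.
ac·Var[W] = (-7)·(-4.71)·10.4 = 342.888
bd·Var[Y] = 3.5·1.4·46.6 = 228.34
(ad+bc)·Cov[W, Y] = (-26.285)·(-15.6) = 410.046
Cov[Z, Q] = 342.888 + 228.34 + 410.046 = 981.274.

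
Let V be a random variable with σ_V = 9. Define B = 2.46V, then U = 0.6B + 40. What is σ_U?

σ_B = |2.46|·9 = 22.14.
σ_U = |0.6|·22.14 = 13.284.

σ_U = 13.284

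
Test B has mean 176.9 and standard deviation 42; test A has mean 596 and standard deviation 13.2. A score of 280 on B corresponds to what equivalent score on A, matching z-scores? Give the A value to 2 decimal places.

z = (280 − 176.9)/42 ≈ 2.4548.
A = 596 + z·13.2 = 596 + (280 − 176.9)·13.2/42 ≈ 628.40.

A = 628.40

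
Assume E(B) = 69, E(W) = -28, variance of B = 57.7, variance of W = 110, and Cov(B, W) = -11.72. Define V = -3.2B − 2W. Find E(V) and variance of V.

E(V) = (-3.2)·E(B) + (-2)·E(W) = (-3.2)·69 + (-2)·(-28) = -164.8.
variance of V = a²·variance of B + b²·variance of W + 2ab·Cov(B, W) with a = -3.2, b = -2.
= (-3.2)²·57.7 + (-2)²·110 + 2·(-3.2)·(-2)·(-11.72)
= 590.848 + 440 + (-150.016) = 880.832.

E(V) = -164.8, variance of V = 880.832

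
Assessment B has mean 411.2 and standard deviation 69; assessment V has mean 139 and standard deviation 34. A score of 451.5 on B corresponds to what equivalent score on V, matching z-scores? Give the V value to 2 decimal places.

z = (451.5 − 411.2)/69 ≈ 0.5841.
V = 139 + z·34 = 139 + (451.5 − 411.2)·34/69 ≈ 158.86.

V = 158.86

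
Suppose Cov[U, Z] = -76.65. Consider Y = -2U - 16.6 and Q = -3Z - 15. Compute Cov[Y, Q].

Cov[Y, Q] = -459.9

Cov[Y, Q] = a·c·Cov[U, Z] = (-2)·(-3)·(-76.65) = -459.9. Additive constants drop out.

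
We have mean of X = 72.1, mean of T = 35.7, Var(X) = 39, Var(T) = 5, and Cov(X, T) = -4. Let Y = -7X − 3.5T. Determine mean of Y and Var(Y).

mean of Y = -629.65, Var(Y) = 1776.25

mean of Y = (-7)·mean of X + (-3.5)·mean of T = (-7)·72.1 + (-3.5)·35.7 = -629.65.
Var(Y) = a²·Var(X) + b²·Var(T) + 2ab·Cov(X, T) with a = -7, b = -3.5.
= (-7)²·39 + (-3.5)²·5 + 2·(-7)·(-3.5)·(-4)
= 1911 + 61.25 + (-196) = 1776.25.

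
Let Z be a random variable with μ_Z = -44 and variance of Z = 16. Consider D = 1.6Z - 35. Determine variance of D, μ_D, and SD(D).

variance of D = 40.96, μ_D = -105.4, SD(D) = 6.4

D = 1.6Z - 35 is linear with a = 1.6, b = -35.
variance of D = a²·variance of Z = 1.6²·16 = 40.96 (the additive constant -35 does not affect variance).
μ_D = a·μ_Z + b = 1.6·(-44) + (-35) = -105.4.
SD(Z) = √16 = 4.
SD(D) = |a|·SD(Z) = |1.6|·4 = 6.4.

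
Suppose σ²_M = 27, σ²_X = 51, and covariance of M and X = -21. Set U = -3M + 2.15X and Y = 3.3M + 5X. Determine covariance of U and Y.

covariance of U and Y = 446.955

By bilinearity, covariance of U and Y = ac·σ²_M + bd·σ²_X + (ad+bc)·covariance of M and X, with a=-3, b=2.15, c=3.3, d=5.
ac·σ²_M = (-3)·3.3·27 = -267.3
bd·σ²_X = 2.15·5·51 = 548.25
(ad+bc)·covariance of M and X = (-7.905)·(-21) = 166.005
covariance of U and Y = -267.3 + 548.25 + 166.005 = 446.955.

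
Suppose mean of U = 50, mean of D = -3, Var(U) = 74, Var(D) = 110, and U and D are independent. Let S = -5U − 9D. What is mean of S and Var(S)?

mean of S = (-5)·mean of U + (-9)·mean of D = (-5)·50 + (-9)·(-3) = -223.
Var(S) = a²·Var(U) + b²·Var(D) + 2ab·Cov[U, D] with a = -5, b = -9.
Independence gives Cov[U, D] = 0.
= (-5)²·74 + (-9)²·110 + 2·(-5)·(-9)·0
= 1850 + 8910 + 0 = 10760.

mean of S = -223, Var(S) = 10760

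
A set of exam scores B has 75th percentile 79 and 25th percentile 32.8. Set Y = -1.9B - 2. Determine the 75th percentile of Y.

75th percentile of Y = -64.32

Since a = -1.9 < 0 the transformation is decreasing, reversing order: the 75th percentile of Y corresponds to the 25th percentile of B.
So P_{75}(Y) = a·P_{25}(B) + b = (-1.9)·32.8 + (-2) = -64.32.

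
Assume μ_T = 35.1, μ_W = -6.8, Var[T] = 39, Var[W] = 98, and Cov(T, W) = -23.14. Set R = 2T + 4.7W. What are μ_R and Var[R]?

μ_R = 38.24, Var[R] = 1885.788

μ_R = 2·μ_T + 4.7·μ_W = 2·35.1 + 4.7·(-6.8) = 38.24.
Var[R] = a²·Var[T] + b²·Var[W] + 2ab·Cov(T, W) with a = 2, b = 4.7.
= 2²·39 + 4.7²·98 + 2·2·4.7·(-23.14)
= 156 + 2164.82 + (-435.032) = 1885.788.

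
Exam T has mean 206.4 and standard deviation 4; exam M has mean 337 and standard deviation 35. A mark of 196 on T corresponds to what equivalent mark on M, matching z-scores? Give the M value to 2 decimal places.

M = 246.00

z = (196 − 206.4)/4 = -2.6.
M = 337 + z·35 = 337 + (196 − 206.4)·35/4 = 246.00.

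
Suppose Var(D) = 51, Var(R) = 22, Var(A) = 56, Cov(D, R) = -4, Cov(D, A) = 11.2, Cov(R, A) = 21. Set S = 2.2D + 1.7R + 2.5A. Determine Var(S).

Var(S) = 932.2

Var(S) = a²·Var(D) + b²·Var(R) + c²·Var(A) + 2ab·Cov(D, R) + 2ac·Cov(D, A) + 2bc·Cov(R, A), with a = 2.2, b = 1.7, c = 2.5.
= 246.84 + 63.58 + 350 + (-29.92) + 123.2 + 178.5
= 932.2.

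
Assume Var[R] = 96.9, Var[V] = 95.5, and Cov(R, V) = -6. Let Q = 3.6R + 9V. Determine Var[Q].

Var[Q] = a²·Var[R] + b²·Var[V] + 2ab·Cov(R, V) with a = 3.6, b = 9.
= 3.6²·96.9 + 9²·95.5 + 2·3.6·9·(-6)
= 1255.824 + 7735.5 + (-388.8) = 8602.524.

Var[Q] = 8602.524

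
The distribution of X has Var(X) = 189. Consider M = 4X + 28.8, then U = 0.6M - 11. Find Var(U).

Var(M) = 4²·189 = 3024.
Var(U) = 0.6²·3024 = 1088.64.

Var(U) = 1088.64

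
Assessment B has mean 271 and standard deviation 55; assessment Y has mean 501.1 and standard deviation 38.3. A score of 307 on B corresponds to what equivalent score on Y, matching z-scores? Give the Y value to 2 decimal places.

Y = 526.17

z = (307 − 271)/55 ≈ 0.6545.
Y = 501.1 + z·38.3 = 501.1 + (307 − 271)·38.3/55 ≈ 526.17.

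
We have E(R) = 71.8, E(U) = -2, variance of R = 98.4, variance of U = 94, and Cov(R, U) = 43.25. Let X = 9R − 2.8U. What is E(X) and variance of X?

E(X) = 9·E(R) + (-2.8)·E(U) = 9·71.8 + (-2.8)·(-2) = 651.8.
variance of X = a²·variance of R + b²·variance of U + 2ab·Cov(R, U) with a = 9, b = -2.8.
= 9²·98.4 + (-2.8)²·94 + 2·9·(-2.8)·43.25
= 7970.4 + 736.96 + (-2179.8) = 6527.56.

E(X) = 651.8, variance of X = 6527.56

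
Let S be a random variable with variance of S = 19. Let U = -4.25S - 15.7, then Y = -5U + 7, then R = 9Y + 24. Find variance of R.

variance of U = (-4.25)²·19 = 343.1875.
variance of Y = (-5)²·343.1875 = 8579.6875.
variance of R = 9²·8579.6875 = 694954.6875.

variance of R = 694954.6875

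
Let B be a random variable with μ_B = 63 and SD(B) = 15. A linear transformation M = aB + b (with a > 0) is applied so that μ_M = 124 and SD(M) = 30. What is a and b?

SD(M) = a·SD(B) (a > 0), so a = 30/15 = 2.
μ_M = a·μ_B + b, so b = 124 − 2·63 = -2.

a = 2, b = -2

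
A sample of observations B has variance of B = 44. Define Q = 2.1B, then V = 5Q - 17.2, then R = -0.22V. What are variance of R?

variance of Q = 2.1²·44 = 194.04.
variance of V = 5²·194.04 = 4851.
variance of R = (-0.22)²·4851 = 234.7884.

variance of R = 234.7884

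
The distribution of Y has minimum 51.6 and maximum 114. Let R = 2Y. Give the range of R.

Range(R) = 124.8

Range of Y = 114 − 51.6 = 62.4.
Range(R) = |a|·Range(Y) = |2|·62.4 = 124.8.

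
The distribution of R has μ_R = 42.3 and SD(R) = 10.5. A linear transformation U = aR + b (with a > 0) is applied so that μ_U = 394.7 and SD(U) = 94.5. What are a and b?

SD(U) = a·SD(R) (a > 0), so a = 94.5/10.5 = 9.
μ_U = a·μ_R + b, so b = 394.7 − 9·42.3 = 14.

a = 9, b = 14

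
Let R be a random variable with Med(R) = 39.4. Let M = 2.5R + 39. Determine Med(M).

A linear map preserves order up to sign, so Med(M) = a·Med(R) + b = 2.5·39.4 + 39 = 137.5.

Med(M) = 137.5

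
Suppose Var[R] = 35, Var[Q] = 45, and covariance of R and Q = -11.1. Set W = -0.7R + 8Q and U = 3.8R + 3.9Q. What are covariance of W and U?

covariance of W and U = 1003.763

By bilinearity, covariance of W and U = ac·Var[R] + bd·Var[Q] + (ad+bc)·covariance of R and Q, with a=-0.7, b=8, c=3.8, d=3.9.
ac·Var[R] = (-0.7)·3.8·35 = -93.1
bd·Var[Q] = 8·3.9·45 = 1404
(ad+bc)·covariance of R and Q = (27.67)·(-11.1) = -307.137
covariance of W and U = -93.1 + 1404 + (-307.137) = 1003.763.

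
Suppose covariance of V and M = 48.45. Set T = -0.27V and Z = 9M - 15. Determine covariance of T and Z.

covariance of T and Z = -117.7335

covariance of T and Z = a·c·covariance of V and M = (-0.27)·9·48.45 = -117.7335. Additive constants drop out.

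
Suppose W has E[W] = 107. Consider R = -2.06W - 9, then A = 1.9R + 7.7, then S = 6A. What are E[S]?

E[S] = -2569.188

E[R] = (-2.06)·107 + (-9) = -229.42.
E[A] = 1.9·(-229.42) + 7.7 = -428.198.
E[S] = 6·(-428.198) = -2569.188.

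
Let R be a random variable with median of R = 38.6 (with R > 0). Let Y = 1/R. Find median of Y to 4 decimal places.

median of Y = 0.0259

1/R is monotone on this domain, so median of Y = 1/(38.6) ≈ 0.0259.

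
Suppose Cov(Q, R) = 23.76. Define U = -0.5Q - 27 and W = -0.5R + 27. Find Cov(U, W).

Cov(U, W) = 5.94

Cov(U, W) = a·c·Cov(Q, R) = (-0.5)·(-0.5)·23.76 = 5.94. Additive constants drop out.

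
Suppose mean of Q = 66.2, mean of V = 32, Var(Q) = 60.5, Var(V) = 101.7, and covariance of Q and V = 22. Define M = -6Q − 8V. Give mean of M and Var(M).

mean of M = -653.2, Var(M) = 10798.8

mean of M = (-6)·mean of Q + (-8)·mean of V = (-6)·66.2 + (-8)·32 = -653.2.
Var(M) = a²·Var(Q) + b²·Var(V) + 2ab·covariance of Q and V with a = -6, b = -8.
= (-6)²·60.5 + (-8)²·101.7 + 2·(-6)·(-8)·22
= 2178 + 6508.8 + 2112 = 10798.8.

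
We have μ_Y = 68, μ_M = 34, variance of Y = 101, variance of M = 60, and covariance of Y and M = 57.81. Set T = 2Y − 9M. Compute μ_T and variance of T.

μ_T = 2·μ_Y + (-9)·μ_M = 2·68 + (-9)·34 = -170.
variance of T = a²·variance of Y + b²·variance of M + 2ab·covariance of Y and M with a = 2, b = -9.
= 2²·101 + (-9)²·60 + 2·2·(-9)·57.81
= 404 + 4860 + (-2081.16) = 3182.84.

μ_T = -170, variance of T = 3182.84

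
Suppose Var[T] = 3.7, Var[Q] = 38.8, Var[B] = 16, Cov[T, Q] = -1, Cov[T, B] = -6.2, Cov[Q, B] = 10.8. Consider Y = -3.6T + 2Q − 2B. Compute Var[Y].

Var[Y] = 105.872

Var[Y] = a²·Var[T] + b²·Var[Q] + c²·Var[B] + 2ab·Cov[T, Q] + 2ac·Cov[T, B] + 2bc·Cov[Q, B], with a = -3.6, b = 2, c = -2.
= 47.952 + 155.2 + 64 + 14.4 + (-89.28) + (-86.4)
= 105.872.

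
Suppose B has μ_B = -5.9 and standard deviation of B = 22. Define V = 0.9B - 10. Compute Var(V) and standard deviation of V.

Var(V) = 392.04, standard deviation of V = 19.8

V = 0.9B - 10 is linear with a = 0.9, b = -10.
Var(B) = 22² = 484.
Var(V) = a²·Var(B) = 0.9²·484 = 392.04 (the additive constant -10 does not affect variance).
standard deviation of V = |a|·standard deviation of B = |0.9|·22 = 19.8.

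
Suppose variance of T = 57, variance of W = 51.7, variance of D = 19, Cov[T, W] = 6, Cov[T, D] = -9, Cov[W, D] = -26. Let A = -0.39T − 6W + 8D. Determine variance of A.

variance of A = 5666.1097

variance of A = a²·variance of T + b²·variance of W + c²·variance of D + 2ab·Cov[T, W] + 2ac·Cov[T, D] + 2bc·Cov[W, D], with a = -0.39, b = -6, c = 8.
= 8.6697 + 1861.2 + 1216 + 28.08 + 56.16 + 2496
= 5666.1097.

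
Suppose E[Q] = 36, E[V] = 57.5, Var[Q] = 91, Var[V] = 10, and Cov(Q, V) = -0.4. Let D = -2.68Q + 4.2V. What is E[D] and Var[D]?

E[D] = 145.02, Var[D] = 839.0032

E[D] = (-2.68)·E[Q] + 4.2·E[V] = (-2.68)·36 + 4.2·57.5 = 145.02.
Var[D] = a²·Var[Q] + b²·Var[V] + 2ab·Cov(Q, V) with a = -2.68, b = 4.2.
= (-2.68)²·91 + 4.2²·10 + 2·(-2.68)·4.2·(-0.4)
= 653.5984 + 176.4 + 9.0048 = 839.0032.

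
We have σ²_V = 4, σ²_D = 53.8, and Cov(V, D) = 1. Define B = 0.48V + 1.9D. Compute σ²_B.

σ²_B = a²·σ²_V + b²·σ²_D + 2ab·Cov(V, D) with a = 0.48, b = 1.9.
= 0.48²·4 + 1.9²·53.8 + 2·0.48·1.9·1
= 0.9216 + 194.218 + 1.824 = 196.9636.

σ²_B = 196.9636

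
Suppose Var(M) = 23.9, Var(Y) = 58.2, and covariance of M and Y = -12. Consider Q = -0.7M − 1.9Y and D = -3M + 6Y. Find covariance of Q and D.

covariance of Q and D = -631.29

By bilinearity, covariance of Q and D = ac·Var(M) + bd·Var(Y) + (ad+bc)·covariance of M and Y, with a=-0.7, b=-1.9, c=-3, d=6.
ac·Var(M) = (-0.7)·(-3)·23.9 = 50.19
bd·Var(Y) = (-1.9)·6·58.2 = -663.48
(ad+bc)·covariance of M and Y = (1.5)·(-12) = -18
covariance of Q and D = 50.19 + (-663.48) + (-18) = -631.29.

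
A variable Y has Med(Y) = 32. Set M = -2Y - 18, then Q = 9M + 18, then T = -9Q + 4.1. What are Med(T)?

Med(T) = 6484.1

Med(M) = (-2)·32 + (-18) = -82.
Med(Q) = 9·(-82) + 18 = -720.
Med(T) = (-9)·(-720) + 4.1 = 6484.1.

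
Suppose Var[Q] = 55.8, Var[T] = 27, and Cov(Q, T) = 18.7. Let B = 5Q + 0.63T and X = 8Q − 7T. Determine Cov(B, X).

By bilinearity, Cov(B, X) = ac·Var[Q] + bd·Var[T] + (ad+bc)·Cov(Q, T), with a=5, b=0.63, c=8, d=-7.
ac·Var[Q] = 5·8·55.8 = 2232
bd·Var[T] = 0.63·(-7)·27 = -119.07
(ad+bc)·Cov(Q, T) = (-29.96)·18.7 = -560.252
Cov(B, X) = 2232 + (-119.07) + (-560.252) = 1552.678.

Cov(B, X) = 1552.678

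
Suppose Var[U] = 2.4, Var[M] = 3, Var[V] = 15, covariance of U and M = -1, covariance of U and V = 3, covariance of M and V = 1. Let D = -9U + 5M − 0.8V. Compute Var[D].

Var[D] = 404.2

Var[D] = a²·Var[U] + b²·Var[M] + c²·Var[V] + 2ab·covariance of U and M + 2ac·covariance of U and V + 2bc·covariance of M and V, with a = -9, b = 5, c = -0.8.
= 194.4 + 75 + 9.6 + 90 + 43.2 + (-8)
= 404.2.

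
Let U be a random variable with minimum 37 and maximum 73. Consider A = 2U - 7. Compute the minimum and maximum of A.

min(A) = 67, max(A) = 139

a = 2 > 0, so min(A) = a·min(U)+b = 2·37 + (-7) = 67 and max(A) = 2·73 + (-7) = 139.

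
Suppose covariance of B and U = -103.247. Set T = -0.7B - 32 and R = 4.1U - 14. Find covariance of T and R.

covariance of T and R = 296.31889

covariance of T and R = a·c·covariance of B and U = (-0.7)·4.1·(-103.247) = 296.31889. Additive constants drop out.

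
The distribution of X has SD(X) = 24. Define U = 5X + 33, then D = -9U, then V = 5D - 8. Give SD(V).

SD(V) = 5400

SD(U) = |5|·24 = 120.
SD(D) = |-9|·120 = 1080.
SD(V) = |5|·1080 = 5400.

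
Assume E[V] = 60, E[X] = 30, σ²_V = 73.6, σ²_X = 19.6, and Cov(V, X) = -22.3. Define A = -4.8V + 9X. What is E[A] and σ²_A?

E[A] = (-4.8)·E[V] + 9·E[X] = (-4.8)·60 + 9·30 = -18.
σ²_A = a²·σ²_V + b²·σ²_X + 2ab·Cov(V, X) with a = -4.8, b = 9.
= (-4.8)²·73.6 + 9²·19.6 + 2·(-4.8)·9·(-22.3)
= 1695.744 + 1587.6 + 1926.72 = 5210.064.

E[A] = -18, σ²_A = 5210.064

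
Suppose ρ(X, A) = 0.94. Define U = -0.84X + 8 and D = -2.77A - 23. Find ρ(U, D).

Linear rescalings preserve correlation up to sign; here the slopes -0.84 and -2.77 have the same sign, so ρ(U, D) = ρ(X, A) = 0.94.

ρ(U, D) = 0.94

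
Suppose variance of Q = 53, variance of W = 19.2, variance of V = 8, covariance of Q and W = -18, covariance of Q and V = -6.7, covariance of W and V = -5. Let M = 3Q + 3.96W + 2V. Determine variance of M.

variance of M = 222.80672

variance of M = a²·variance of Q + b²·variance of W + c²·variance of V + 2ab·covariance of Q and W + 2ac·covariance of Q and V + 2bc·covariance of W and V, with a = 3, b = 3.96, c = 2.
= 477 + 301.08672 + 32 + (-427.68) + (-80.4) + (-79.2)
= 222.80672.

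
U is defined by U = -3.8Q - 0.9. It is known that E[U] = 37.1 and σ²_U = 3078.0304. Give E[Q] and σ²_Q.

From U = -3.8Q - 0.9: E[U] = a·E[Q] + b, so E[Q] = (E[U] − b)/a = (37.1 − (-0.9))/(-3.8) = -10.
σ²_U = a²·σ²_Q, so σ²_Q = 3078.0304/(-3.8)² = 213.16.

E[Q] = -10, σ²_Q = 213.16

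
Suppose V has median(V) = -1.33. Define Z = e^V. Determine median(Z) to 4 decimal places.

e^V is monotone on this domain, so median(Z) = exp(-1.33) ≈ 0.2645.

median(Z) = 0.2645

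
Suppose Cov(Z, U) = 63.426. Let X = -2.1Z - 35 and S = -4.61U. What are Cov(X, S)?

Cov(X, S) = 614.027106

Cov(X, S) = a·c·Cov(Z, U) = (-2.1)·(-4.61)·63.426 = 614.027106. Additive constants drop out.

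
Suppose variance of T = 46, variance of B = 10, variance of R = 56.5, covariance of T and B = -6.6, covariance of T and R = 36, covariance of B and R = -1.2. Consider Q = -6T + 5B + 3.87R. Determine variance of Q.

variance of Q = a²·variance of T + b²·variance of B + c²·variance of R + 2ab·covariance of T and B + 2ac·covariance of T and R + 2bc·covariance of B and R, with a = -6, b = 5, c = 3.87.
= 1656 + 250 + 846.19485 + 396 + (-1671.84) + (-46.44)
= 1429.91485.

variance of Q = 1429.91485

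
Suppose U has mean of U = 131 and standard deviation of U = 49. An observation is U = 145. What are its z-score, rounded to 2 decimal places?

z = (U − mean of U) / standard deviation of U = (145 − 131) / 49 ≈ 0.29.

z = 0.29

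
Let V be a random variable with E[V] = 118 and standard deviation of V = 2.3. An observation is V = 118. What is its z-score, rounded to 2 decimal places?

z = (V − E[V]) / standard deviation of V = (118 − 118) / 2.3 = 0.00.

z = 0.00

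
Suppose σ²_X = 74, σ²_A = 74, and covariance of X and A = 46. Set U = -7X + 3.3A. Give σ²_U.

σ²_U = 2306.66

σ²_U = a²·σ²_X + b²·σ²_A + 2ab·covariance of X and A with a = -7, b = 3.3.
= (-7)²·74 + 3.3²·74 + 2·(-7)·3.3·46
= 3626 + 805.86 + (-2125.2) = 2306.66.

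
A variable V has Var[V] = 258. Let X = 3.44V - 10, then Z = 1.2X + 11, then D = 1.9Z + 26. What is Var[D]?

Var[X] = 3.44²·258 = 3053.0688.
Var[Z] = 1.2²·3053.0688 = 4396.419072.
Var[D] = 1.9²·4396.419072 = 15871.07284992.

Var[D] = 15871.07284992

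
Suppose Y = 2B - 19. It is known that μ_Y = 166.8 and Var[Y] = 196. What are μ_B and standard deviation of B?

μ_B = 92.9, standard deviation of B = 7

From Y = 2B - 19: μ_Y = a·μ_B + b, so μ_B = (μ_Y − b)/a = (166.8 − (-19))/2 = 92.9.
standard deviation of Y = √196 = 14.
standard deviation of Y = |a|·standard deviation of B, so standard deviation of B = 14/|2| = 7.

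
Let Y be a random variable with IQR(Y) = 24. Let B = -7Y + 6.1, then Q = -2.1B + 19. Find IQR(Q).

IQR(Q) = 352.8

IQR(B) = |-7|·24 = 168.
IQR(Q) = |-2.1|·168 = 352.8.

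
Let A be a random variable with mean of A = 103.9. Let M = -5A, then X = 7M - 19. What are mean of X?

mean of M = (-5)·103.9 = -519.5.
mean of X = 7·(-519.5) + (-19) = -3655.5.

mean of X = -3655.5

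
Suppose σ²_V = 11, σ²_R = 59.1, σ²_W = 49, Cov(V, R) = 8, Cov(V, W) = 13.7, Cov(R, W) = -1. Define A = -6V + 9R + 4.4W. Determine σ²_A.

σ²_A = a²·σ²_V + b²·σ²_R + c²·σ²_W + 2ab·Cov(V, R) + 2ac·Cov(V, W) + 2bc·Cov(R, W), with a = -6, b = 9, c = 4.4.
= 396 + 4787.1 + 948.64 + (-864) + (-723.36) + (-79.2)
= 4465.18.

σ²_A = 4465.18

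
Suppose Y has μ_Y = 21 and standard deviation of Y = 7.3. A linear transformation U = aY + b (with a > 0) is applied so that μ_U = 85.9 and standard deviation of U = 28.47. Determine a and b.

a = 3.9, b = 4

standard deviation of U = a·standard deviation of Y (a > 0), so a = 28.47/7.3 = 3.9.
μ_U = a·μ_Y + b, so b = 85.9 − 3.9·21 = 4.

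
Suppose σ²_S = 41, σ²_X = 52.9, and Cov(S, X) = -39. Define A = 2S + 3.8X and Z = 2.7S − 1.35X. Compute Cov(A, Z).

Cov(A, Z) = -344.817

By bilinearity, Cov(A, Z) = ac·σ²_S + bd·σ²_X + (ad+bc)·Cov(S, X), with a=2, b=3.8, c=2.7, d=-1.35.
ac·σ²_S = 2·2.7·41 = 221.4
bd·σ²_X = 3.8·(-1.35)·52.9 = -271.377
(ad+bc)·Cov(S, X) = (7.56)·(-39) = -294.84
Cov(A, Z) = 221.4 + (-271.377) + (-294.84) = -344.817.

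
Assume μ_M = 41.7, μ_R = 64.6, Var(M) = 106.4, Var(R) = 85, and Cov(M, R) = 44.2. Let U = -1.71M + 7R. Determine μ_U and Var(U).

μ_U = 380.893, Var(U) = 3417.97624

μ_U = (-1.71)·μ_M + 7·μ_R = (-1.71)·41.7 + 7·64.6 = 380.893.
Var(U) = a²·Var(M) + b²·Var(R) + 2ab·Cov(M, R) with a = -1.71, b = 7.
= (-1.71)²·106.4 + 7²·85 + 2·(-1.71)·7·44.2
= 311.12424 + 4165 + (-1058.148) = 3417.97624.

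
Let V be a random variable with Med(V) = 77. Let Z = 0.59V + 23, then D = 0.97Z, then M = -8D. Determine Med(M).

Med(Z) = 0.59·77 + 23 = 68.43.
Med(D) = 0.97·68.43 = 66.3771.
Med(M) = (-8)·66.3771 = -531.0168.

Med(M) = -531.0168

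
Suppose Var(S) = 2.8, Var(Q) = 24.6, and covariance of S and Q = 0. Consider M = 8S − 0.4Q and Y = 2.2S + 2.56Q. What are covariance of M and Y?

By bilinearity, covariance of M and Y = ac·Var(S) + bd·Var(Q) + (ad+bc)·covariance of S and Q, with a=8, b=-0.4, c=2.2, d=2.56.
ac·Var(S) = 8·2.2·2.8 = 49.28
bd·Var(Q) = (-0.4)·2.56·24.6 = -25.1904
(ad+bc)·covariance of S and Q = (19.6)·0 = 0
covariance of M and Y = 49.28 + (-25.1904) + 0 = 24.0896.

covariance of M and Y = 24.0896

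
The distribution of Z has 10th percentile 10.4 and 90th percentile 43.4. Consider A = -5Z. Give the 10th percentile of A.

10th percentile of A = -217

Since a = -5 < 0 the transformation is decreasing, reversing order: the 10th percentile of A corresponds to the 90th percentile of Z.
So P_{10}(A) = a·P_{90}(Z) + b = (-5)·43.4 = -217.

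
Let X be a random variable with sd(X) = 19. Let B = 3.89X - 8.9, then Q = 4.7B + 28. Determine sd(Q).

sd(Q) = 347.377

sd(B) = |3.89|·19 = 73.91.
sd(Q) = |4.7|·73.91 = 347.377.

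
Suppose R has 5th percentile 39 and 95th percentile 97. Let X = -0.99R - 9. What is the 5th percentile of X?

Since a = -0.99 < 0 the transformation is decreasing, reversing order: the 5th percentile of X corresponds to the 95th percentile of R.
So P_{5}(X) = a·P_{95}(R) + b = (-0.99)·97 + (-9) = -105.03.

5th percentile of X = -105.03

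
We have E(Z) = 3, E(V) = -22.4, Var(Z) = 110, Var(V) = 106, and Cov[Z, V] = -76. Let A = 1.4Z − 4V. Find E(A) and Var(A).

E(A) = 1.4·E(Z) + (-4)·E(V) = 1.4·3 + (-4)·(-22.4) = 93.8.
Var(A) = a²·Var(Z) + b²·Var(V) + 2ab·Cov[Z, V] with a = 1.4, b = -4.
= 1.4²·110 + (-4)²·106 + 2·1.4·(-4)·(-76)
= 215.6 + 1696 + 851.2 = 2762.8.

E(A) = 93.8, Var(A) = 2762.8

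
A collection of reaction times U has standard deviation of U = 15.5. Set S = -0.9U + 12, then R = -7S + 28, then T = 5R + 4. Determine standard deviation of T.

standard deviation of S = |-0.9|·15.5 = 13.95.
standard deviation of R = |-7|·13.95 = 97.65.
standard deviation of T = |5|·97.65 = 488.25.

standard deviation of T = 488.25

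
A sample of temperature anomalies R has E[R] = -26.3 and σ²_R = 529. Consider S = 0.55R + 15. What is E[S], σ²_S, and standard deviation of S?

E[S] = 0.535, σ²_S = 160.0225, standard deviation of S = 12.65

S = 0.55R + 15 is linear with a = 0.55, b = 15.
E[S] = a·E[R] + b = 0.55·(-26.3) + 15 = 0.535.
σ²_S = a²·σ²_R = 0.55²·529 = 160.0225 (the additive constant 15 does not affect variance).
standard deviation of R = √529 = 23.
standard deviation of S = |a|·standard deviation of R = |0.55|·23 = 12.65.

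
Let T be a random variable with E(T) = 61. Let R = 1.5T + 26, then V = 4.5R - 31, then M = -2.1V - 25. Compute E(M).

E(M) = -1070.275

E(R) = 1.5·61 + 26 = 117.5.
E(V) = 4.5·117.5 + (-31) = 497.75.
E(M) = (-2.1)·497.75 + (-25) = -1070.275.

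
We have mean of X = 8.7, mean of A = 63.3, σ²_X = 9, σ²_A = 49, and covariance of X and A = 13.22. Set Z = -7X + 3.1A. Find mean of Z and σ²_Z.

mean of Z = 135.33, σ²_Z = 338.142

mean of Z = (-7)·mean of X + 3.1·mean of A = (-7)·8.7 + 3.1·63.3 = 135.33.
σ²_Z = a²·σ²_X + b²·σ²_A + 2ab·covariance of X and A with a = -7, b = 3.1.
= (-7)²·9 + 3.1²·49 + 2·(-7)·3.1·13.22
= 441 + 470.89 + (-573.748) = 338.142.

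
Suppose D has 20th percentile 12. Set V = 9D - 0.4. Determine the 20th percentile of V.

Since a = 9 > 0 the transformation is increasing, so the 20th percentile of V = a·(P_{20} of D) + b = 9·12 + (-0.4) = 107.6.

20th percentile of V = 107.6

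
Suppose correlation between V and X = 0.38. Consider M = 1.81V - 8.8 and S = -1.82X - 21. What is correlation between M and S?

correlation between M and S = -0.38

Linear rescalings preserve |correlation|; the slopes 1.81 and -1.82 have opposite signs, so the correlation flips sign: correlation between M and S = −correlation between V and X = -0.38.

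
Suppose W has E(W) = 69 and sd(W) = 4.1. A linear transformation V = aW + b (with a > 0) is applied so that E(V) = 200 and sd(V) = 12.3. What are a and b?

a = 3, b = -7

sd(V) = a·sd(W) (a > 0), so a = 12.3/4.1 = 3.
E(V) = a·E(W) + b, so b = 200 − 3·69 = -7.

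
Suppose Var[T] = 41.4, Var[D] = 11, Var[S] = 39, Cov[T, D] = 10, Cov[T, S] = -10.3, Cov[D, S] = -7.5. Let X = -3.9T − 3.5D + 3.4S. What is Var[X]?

Var[X] = a²·Var[T] + b²·Var[D] + c²·Var[S] + 2ab·Cov[T, D] + 2ac·Cov[T, S] + 2bc·Cov[D, S], with a = -3.9, b = -3.5, c = 3.4.
= 629.694 + 134.75 + 450.84 + 273 + 273.156 + 178.5
= 1939.94.

Var[X] = 1939.94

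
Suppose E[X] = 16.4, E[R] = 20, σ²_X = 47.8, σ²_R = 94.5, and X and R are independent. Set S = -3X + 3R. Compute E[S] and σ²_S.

E[S] = 10.8, σ²_S = 1280.7

E[S] = (-3)·E[X] + 3·E[R] = (-3)·16.4 + 3·20 = 10.8.
σ²_S = a²·σ²_X + b²·σ²_R + 2ab·covariance of X and R with a = -3, b = 3.
Independence gives covariance of X and R = 0.
= (-3)²·47.8 + 3²·94.5 + 2·(-3)·3·0
= 430.2 + 850.5 + 0 = 1280.7.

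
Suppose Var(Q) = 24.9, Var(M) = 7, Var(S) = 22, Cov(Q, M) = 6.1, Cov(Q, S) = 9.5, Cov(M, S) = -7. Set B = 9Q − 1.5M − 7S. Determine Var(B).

Var(B) = 1601.95

Var(B) = a²·Var(Q) + b²·Var(M) + c²·Var(S) + 2ab·Cov(Q, M) + 2ac·Cov(Q, S) + 2bc·Cov(M, S), with a = 9, b = -1.5, c = -7.
= 2016.9 + 15.75 + 1078 + (-164.7) + (-1197) + (-147)
= 1601.95.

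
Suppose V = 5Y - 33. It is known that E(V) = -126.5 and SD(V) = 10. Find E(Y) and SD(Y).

From V = 5Y - 33: E(V) = a·E(Y) + b, so E(Y) = (E(V) − b)/a = (-126.5 − (-33))/5 = -18.7.
SD(V) = |a|·SD(Y), so SD(Y) = 10/|5| = 2.

E(Y) = -18.7, SD(Y) = 2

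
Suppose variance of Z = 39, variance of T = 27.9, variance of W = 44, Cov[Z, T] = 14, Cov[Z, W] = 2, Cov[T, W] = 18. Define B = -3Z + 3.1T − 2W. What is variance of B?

variance of B = 335.519

variance of B = a²·variance of Z + b²·variance of T + c²·variance of W + 2ab·Cov[Z, T] + 2ac·Cov[Z, W] + 2bc·Cov[T, W], with a = -3, b = 3.1, c = -2.
= 351 + 268.119 + 176 + (-260.4) + 24 + (-223.2)
= 335.519.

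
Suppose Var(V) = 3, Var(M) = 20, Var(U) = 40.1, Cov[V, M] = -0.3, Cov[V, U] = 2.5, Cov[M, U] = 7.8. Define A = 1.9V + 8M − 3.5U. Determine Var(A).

Var(A) = 1302.885

Var(A) = a²·Var(V) + b²·Var(M) + c²·Var(U) + 2ab·Cov[V, M] + 2ac·Cov[V, U] + 2bc·Cov[M, U], with a = 1.9, b = 8, c = -3.5.
= 10.83 + 1280 + 491.225 + (-9.12) + (-33.25) + (-436.8)
= 1302.885.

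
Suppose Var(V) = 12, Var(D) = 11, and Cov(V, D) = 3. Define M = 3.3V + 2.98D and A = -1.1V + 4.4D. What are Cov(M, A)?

By bilinearity, Cov(M, A) = ac·Var(V) + bd·Var(D) + (ad+bc)·Cov(V, D), with a=3.3, b=2.98, c=-1.1, d=4.4.
ac·Var(V) = 3.3·(-1.1)·12 = -43.56
bd·Var(D) = 2.98·4.4·11 = 144.232
(ad+bc)·Cov(V, D) = (11.242)·3 = 33.726
Cov(M, A) = -43.56 + 144.232 + 33.726 = 134.398.

Cov(M, A) = 134.398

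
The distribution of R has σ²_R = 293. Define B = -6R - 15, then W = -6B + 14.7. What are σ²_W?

σ²_W = 379728

σ²_B = (-6)²·293 = 10548.
σ²_W = (-6)²·10548 = 379728.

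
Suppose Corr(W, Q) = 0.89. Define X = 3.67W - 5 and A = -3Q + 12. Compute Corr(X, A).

Linear rescalings preserve |correlation|; the slopes 3.67 and -3 have opposite signs, so the correlation flips sign: Corr(X, A) = −Corr(W, Q) = -0.89.

Corr(X, A) = -0.89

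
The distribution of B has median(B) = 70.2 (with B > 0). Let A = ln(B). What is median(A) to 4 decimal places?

ln(B) is monotone on this domain, so median(A) = ln(70.2) ≈ 4.2513.

median(A) = 4.2513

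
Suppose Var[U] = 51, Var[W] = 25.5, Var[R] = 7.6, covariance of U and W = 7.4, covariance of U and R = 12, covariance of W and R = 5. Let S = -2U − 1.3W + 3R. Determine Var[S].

Var[S] = 170.975

Var[S] = a²·Var[U] + b²·Var[W] + c²·Var[R] + 2ab·covariance of U and W + 2ac·covariance of U and R + 2bc·covariance of W and R, with a = -2, b = -1.3, c = 3.
= 204 + 43.095 + 68.4 + 38.48 + (-144) + (-39)
= 170.975.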